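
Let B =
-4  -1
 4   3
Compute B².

[[12, 1], [-4, 5]]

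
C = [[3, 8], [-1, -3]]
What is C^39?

C² = I (check: tr C = 0 and det C = -1), so C^39 = C since 39 is odd.

[[3, 8], [-1, -3]]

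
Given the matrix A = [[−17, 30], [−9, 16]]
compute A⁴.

[[91, −150], [45, −74]]

tr A = −1 and det A = −2, so the characteristic polynomial is λ² − (−1)λ + (−2) with roots −2 and 1.
Eigenvectors give P = [[2, 5], [1, 3]] with P⁻¹ = [[3, −5], [−1, 2]], and A = P·diag(−2, 1)·P⁻¹.
Then A⁴ = P·diag(16, 1)·P⁻¹ = [[32, 5], [16, 3]] · [[3, −5], [−1, 2]] = [[91, −150], [45, −74]].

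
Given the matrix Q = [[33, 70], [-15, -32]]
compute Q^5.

[[1893, 3850], [-825, -1682]]

tr Q = 1 and det Q = -6, so the characteristic polynomial is λ² − (1)λ + (-6) with roots 3 and -2.
Eigenvectors give P = [[7, -2], [-3, 1]] with P⁻¹ = [[1, 2], [3, 7]], and Q = P·diag(3, -2)·P⁻¹.
Then Q^5 = P·diag(243, -32)·P⁻¹ = [[1701, 64], [-729, -32]] · [[1, 2], [3, 7]] = [[1893, 3850], [-825, -1682]].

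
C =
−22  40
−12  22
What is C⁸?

[[256, 0], [0, 256]]

tr C = 0 and det C = −4, so the characteristic polynomial is λ² − (0)λ + (−4) with roots −2 and 2.
Eigenvectors give P = [[2, −5], [1, −3]] with P⁻¹ = [[3, −5], [1, −2]], and C = P·diag(−2, 2)·P⁻¹.
Then C⁸ = P·diag(256, 256)·P⁻¹ = [[512, −1280], [256, −768]] · [[3, −5], [1, −2]] = [[256, 0], [0, 256]].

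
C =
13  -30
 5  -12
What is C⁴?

[[211, -390], [65, -114]]

tr C = 1 and det C = -6, so the characteristic polynomial is λ² − (1)λ + (-6) with roots 3 and -2.
Eigenvectors give P = [[3, 2], [1, 1]] with P⁻¹ = [[1, -2], [-1, 3]], and C = P·diag(3, -2)·P⁻¹.
Then C⁴ = P·diag(81, 16)·P⁻¹ = [[243, 32], [81, 16]] · [[1, -2], [-1, 3]] = [[211, -390], [65, -114]].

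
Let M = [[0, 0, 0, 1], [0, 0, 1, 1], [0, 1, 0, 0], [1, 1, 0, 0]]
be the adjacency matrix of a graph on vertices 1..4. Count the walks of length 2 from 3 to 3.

1

The number of length-2 walks from vertex 3 to vertex 3 is entry (3,3) of M², where M is the adjacency matrix.
M² = [[1, 1, 0, 0], [1, 2, 0, 0], [0, 0, 1, 1], [0, 0, 1, 2]]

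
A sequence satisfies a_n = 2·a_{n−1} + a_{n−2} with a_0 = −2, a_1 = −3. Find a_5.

−111

With companion matrix T = [[2, 1], [1, 0]], [a_n, a_{n−1}]ᵀ = T·[a_{n−1}, a_{n−2}]ᵀ, so [a_5, a_4]ᵀ = T⁴·[a_1, a_0]ᵀ.
T⁴ = [[29, 12], [12, 5]], giving [a_5, a_4]ᵀ = [[−111], [−46]].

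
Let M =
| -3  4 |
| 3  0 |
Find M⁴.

M² = [[21, -12], [-9, 12]]
M³ = [[-99, 84], [63, -36]]
M⁴ = [[549, -396], [-297, 252]]

[[549, -396], [-297, 252]]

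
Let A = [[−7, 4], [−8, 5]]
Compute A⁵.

[[−487, 244], [−488, 245]]

tr A = −2 and det A = −3, so the characteristic polynomial is λ² − (−2)λ + (−3) with roots −3 and 1.
Eigenvectors give P = [[1, −1], [1, −2]] with P⁻¹ = [[2, −1], [1, −1]], and A = P·diag(−3, 1)·P⁻¹.
Then A⁵ = P·diag(−243, 1)·P⁻¹ = [[−243, −1], [−243, −2]] · [[2, −1], [1, −1]] = [[−487, 244], [−488, 245]].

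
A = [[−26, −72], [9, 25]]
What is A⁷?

[[−1160, −3096], [387, 1033]]

tr A = −1 and det A = −2, so the characteristic polynomial is λ² − (−1)λ + (−2) with roots 1 and −2.
Eigenvectors give P = [[−8, −3], [3, 1]] with P⁻¹ = [[1, 3], [−3, −8]], and A = P·diag(1, −2)·P⁻¹.
Then A⁷ = P·diag(1, −128)·P⁻¹ = [[−8, 384], [3, −128]] · [[1, 3], [−3, −8]] = [[−1160, −3096], [387, 1033]].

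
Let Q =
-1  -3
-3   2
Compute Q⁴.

Q² = [[10, -3], [-3, 13]]
Q³ = [[-1, -36], [-36, 35]]
Q⁴ = [[109, -69], [-69, 178]]

[[109, -69], [-69, 178]]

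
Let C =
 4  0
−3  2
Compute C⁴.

C² = [[16, 0], [−18, 4]]
C³ = [[64, 0], [−84, 8]]
C⁴ = [[256, 0], [−360, 16]]

[[256, 0], [−360, 16]]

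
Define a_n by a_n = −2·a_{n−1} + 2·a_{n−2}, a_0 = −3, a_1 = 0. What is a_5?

96

With companion matrix C = [[−2, 2], [1, 0]], [a_n, a_{n−1}]ᵀ = C·[a_{n−1}, a_{n−2}]ᵀ, so [a_5, a_4]ᵀ = C⁴·[a_1, a_0]ᵀ.
C⁴ = [[44, −32], [−16, 12]], giving [a_5, a_4]ᵀ = [[96], [−36]].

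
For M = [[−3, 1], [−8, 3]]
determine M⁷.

M² = I (check: tr M = 0 and det M = −1), so M⁷ = M since 7 is odd.

[[−3, 1], [−8, 3]]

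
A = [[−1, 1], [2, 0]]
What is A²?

[[3, −1], [−2, 2]]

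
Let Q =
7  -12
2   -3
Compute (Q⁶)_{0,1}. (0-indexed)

tr Q = 4 and det Q = 3, so the characteristic polynomial is λ² − (4)λ + (3) with roots 1 and 3.
Eigenvectors give P = [[2, -3], [1, -1]] with P⁻¹ = [[-1, 3], [-1, 2]], and Q = P·diag(1, 3)·P⁻¹.
Then Q⁶ = P·diag(1, 729)·P⁻¹ = [[2, -2187], [1, -729]] · [[-1, 3], [-1, 2]] = [[2185, -4368], [728, -1455]].

-4368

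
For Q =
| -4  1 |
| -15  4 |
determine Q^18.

[[1, 0], [0, 1]]

Q² = I (check: tr Q = 0 and det Q = -1), so Q^18 = I since 18 is even.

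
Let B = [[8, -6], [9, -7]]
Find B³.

tr B = 1 and det B = -2, so the characteristic polynomial is λ² − (1)λ + (-2) with roots -1 and 2.
Eigenvectors give P = [[-2, 1], [-3, 1]] with P⁻¹ = [[1, -1], [3, -2]], and B = P·diag(-1, 2)·P⁻¹.
Then B³ = P·diag(-1, 8)·P⁻¹ = [[2, 8], [3, 8]] · [[1, -1], [3, -2]] = [[26, -18], [27, -19]].

[[26, -18], [27, -19]]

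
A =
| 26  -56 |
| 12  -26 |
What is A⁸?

tr A = 0 and det A = -4, so the characteristic polynomial is λ² − (0)λ + (-4) with roots 2 and -2.
Eigenvectors give P = [[7, 2], [3, 1]] with P⁻¹ = [[1, -2], [-3, 7]], and A = P·diag(2, -2)·P⁻¹.
Then A⁸ = P·diag(256, 256)·P⁻¹ = [[1792, 512], [768, 256]] · [[1, -2], [-3, 7]] = [[256, 0], [0, 256]].

[[256, 0], [0, 256]]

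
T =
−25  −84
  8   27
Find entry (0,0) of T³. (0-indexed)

−169

tr T = 2 and det T = −3, so the characteristic polynomial is λ² − (2)λ + (−3) with roots 3 and −1.
Eigenvectors give P = [[−3, −7], [1, 2]] with P⁻¹ = [[2, 7], [−1, −3]], and T = P·diag(3, −1)·P⁻¹.
Then T³ = P·diag(27, −1)·P⁻¹ = [[−81, 7], [27, −2]] · [[2, 7], [−1, −3]] = [[−169, −588], [56, 195]].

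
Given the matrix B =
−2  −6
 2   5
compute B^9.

tr B = 3 and det B = 2, so the characteristic polynomial is λ² − (3)λ + (2) with roots 2 and 1.
Eigenvectors give P = [[3, −2], [−2, 1]] with P⁻¹ = [[−1, −2], [−2, −3]], and B = P·diag(2, 1)·P⁻¹.
Then B^9 = P·diag(512, 1)·P⁻¹ = [[1536, −2], [−1024, 1]] · [[−1, −2], [−2, −3]] = [[−1532, −3066], [1022, 2045]].

[[−1532, −3066], [1022, 2045]]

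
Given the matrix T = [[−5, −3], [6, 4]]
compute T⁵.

tr T = −1 and det T = −2, so the characteristic polynomial is λ² − (−1)λ + (−2) with roots −2 and 1.
Eigenvectors give P = [[1, 1], [−1, −2]] with P⁻¹ = [[2, 1], [−1, −1]], and T = P·diag(−2, 1)·P⁻¹.
Then T⁵ = P·diag(−32, 1)·P⁻¹ = [[−32, 1], [32, −2]] · [[2, 1], [−1, −1]] = [[−65, −33], [66, 34]].

[[−65, −33], [66, 34]]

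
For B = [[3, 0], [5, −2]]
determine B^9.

tr B = 1 and det B = −6, so the characteristic polynomial is λ² − (1)λ + (−6) with roots −2 and 3.
Eigenvectors give P = [[0, 1], [−1, 1]] with P⁻¹ = [[1, −1], [1, 0]], and B = P·diag(−2, 3)·P⁻¹.
Then B^9 = P·diag(−512, 19683)·P⁻¹ = [[0, 19683], [512, 19683]] · [[1, −1], [1, 0]] = [[19683, 0], [20195, −512]].

[[19683, 0], [20195, −512]]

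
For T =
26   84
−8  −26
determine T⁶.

tr T = 0 and det T = −4, so the characteristic polynomial is λ² − (0)λ + (−4) with roots 2 and −2.
Eigenvectors give P = [[7, 3], [−2, −1]] with P⁻¹ = [[1, 3], [−2, −7]], and T = P·diag(2, −2)·P⁻¹.
Then T⁶ = P·diag(64, 64)·P⁻¹ = [[448, 192], [−128, −64]] · [[1, 3], [−2, −7]] = [[64, 0], [0, 64]].

[[64, 0], [0, 64]]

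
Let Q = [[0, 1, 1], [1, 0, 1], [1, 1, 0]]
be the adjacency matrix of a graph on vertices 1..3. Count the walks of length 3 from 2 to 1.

3

The number of length-3 walks from vertex 2 to vertex 1 is entry (2,1) of Q³, where Q is the adjacency matrix.
Q² = [[2, 1, 1], [1, 2, 1], [1, 1, 2]]
Q³ = [[2, 3, 3], [3, 2, 3], [3, 3, 2]]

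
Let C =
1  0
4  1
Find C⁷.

C = I + N where N = [[0, 0], [4, 0]] is strictly lower-triangular, so N² = 0.
(I + N)⁷ = I + 7·N = [[1, 0], [28, 1]].

[[1, 0], [28, 1]]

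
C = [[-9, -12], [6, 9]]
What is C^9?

tr C = 0 and det C = -9, so the characteristic polynomial is λ² − (0)λ + (-9) with roots 3 and -3.
Eigenvectors give P = [[1, 2], [-1, -1]] with P⁻¹ = [[-1, -2], [1, 1]], and C = P·diag(3, -3)·P⁻¹.
Then C^9 = P·diag(19683, -19683)·P⁻¹ = [[19683, -39366], [-19683, 19683]] · [[-1, -2], [1, 1]] = [[-59049, -78732], [39366, 59049]].

[[-59049, -78732], [39366, 59049]]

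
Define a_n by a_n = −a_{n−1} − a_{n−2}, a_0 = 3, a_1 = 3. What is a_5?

−6

With companion matrix T = [[−1, −1], [1, 0]], [a_n, a_{n−1}]ᵀ = T·[a_{n−1}, a_{n−2}]ᵀ, so [a_5, a_4]ᵀ = T^4·[a_1, a_0]ᵀ.
T^4 = [[−1, −1], [1, 0]], giving [a_5, a_4]ᵀ = [[−6], [3]].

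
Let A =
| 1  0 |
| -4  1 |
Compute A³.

A = I + N where N = [[0, 0], [-4, 0]] is strictly lower-triangular, so N² = 0.
(I + N)³ = I + 3·N = [[1, 0], [-12, 1]].

[[1, 0], [-12, 1]]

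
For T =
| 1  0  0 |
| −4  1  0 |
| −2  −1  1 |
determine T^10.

T = I + N where N = [[0, 0, 0], [−4, 0, 0], [−2, −1, 0]] is strictly lower-triangular, so N^3 = 0.
(I + N)^10 = I + 10·N + 45·N^2 = [[1, 0, 0], [−40, 1, 0], [160, −10, 1]].

[[1, 0, 0], [−40, 1, 0], [160, −10, 1]]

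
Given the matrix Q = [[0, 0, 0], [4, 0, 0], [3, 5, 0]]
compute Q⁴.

[[0, 0, 0], [0, 0, 0], [0, 0, 0]]

Q is strictly triangular, hence nilpotent: Q³ = 0, so Q⁴ = 0.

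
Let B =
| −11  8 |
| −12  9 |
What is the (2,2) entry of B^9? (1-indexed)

39369

tr B = −2 and det B = −3, so the characteristic polynomial is λ² − (−2)λ + (−3) with roots −3 and 1.
Eigenvectors give P = [[1, −2], [1, −3]] with P⁻¹ = [[3, −2], [1, −1]], and B = P·diag(−3, 1)·P⁻¹.
Then B^9 = P·diag(−19683, 1)·P⁻¹ = [[−19683, −2], [−19683, −3]] · [[3, −2], [1, −1]] = [[−59051, 39368], [−59052, 39369]].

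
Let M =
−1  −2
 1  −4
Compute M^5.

[[179, −422], [211, −454]]

tr M = −5 and det M = 6, so the characteristic polynomial is λ² − (−5)λ + (6) with roots −3 and −2.
Eigenvectors give P = [[1, 2], [1, 1]] with P⁻¹ = [[−1, 2], [1, −1]], and M = P·diag(−3, −2)·P⁻¹.
Then M^5 = P·diag(−243, −32)·P⁻¹ = [[−243, −64], [−243, −32]] · [[−1, 2], [1, −1]] = [[179, −422], [211, −454]].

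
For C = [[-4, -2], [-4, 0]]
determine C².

[[24, 8], [16, 8]]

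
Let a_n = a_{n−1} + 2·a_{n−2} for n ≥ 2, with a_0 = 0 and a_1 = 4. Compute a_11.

With companion matrix A = [[1, 2], [1, 0]], [a_n, a_{n−1}]ᵀ = A·[a_{n−1}, a_{n−2}]ᵀ, so [a_11, a_10]ᵀ = A¹⁰·[a_1, a_0]ᵀ.
A¹⁰ = [[683, 682], [341, 342]], giving [a_11, a_10]ᵀ = [[2732], [1364]].

2732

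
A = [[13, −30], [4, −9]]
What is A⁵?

[[1453, −3630], [484, −1209]]

tr A = 4 and det A = 3, so the characteristic polynomial is λ² − (4)λ + (3) with roots 1 and 3.
Eigenvectors give P = [[−5, 3], [−2, 1]] with P⁻¹ = [[1, −3], [2, −5]], and A = P·diag(1, 3)·P⁻¹.
Then A⁵ = P·diag(1, 243)·P⁻¹ = [[−5, 729], [−2, 243]] · [[1, −3], [2, −5]] = [[1453, −3630], [484, −1209]].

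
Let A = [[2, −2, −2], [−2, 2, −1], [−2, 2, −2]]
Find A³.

A² = [[12, −12, 2], [−6, 6, 4], [−4, 4, 6]]
A³ = [[44, −44, −16], [−32, 32, −2], [−28, 28, −8]]

[[44, −44, −16], [−32, 32, −2], [−28, 28, −8]]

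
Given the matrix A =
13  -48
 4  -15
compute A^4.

tr A = -2 and det A = -3, so the characteristic polynomial is λ² − (-2)λ + (-3) with roots 1 and -3.
Eigenvectors give P = [[4, 3], [1, 1]] with P⁻¹ = [[1, -3], [-1, 4]], and A = P·diag(1, -3)·P⁻¹.
Then A^4 = P·diag(1, 81)·P⁻¹ = [[4, 243], [1, 81]] · [[1, -3], [-1, 4]] = [[-239, 960], [-80, 321]].

[[-239, 960], [-80, 321]]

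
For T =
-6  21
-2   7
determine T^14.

T² = T (a projection; rank 1, trace 1), so T^14 = T.

[[-6, 21], [-2, 7]]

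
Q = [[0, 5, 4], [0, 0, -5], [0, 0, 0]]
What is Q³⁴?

Q is strictly triangular, hence nilpotent: Q³ = 0, so Q³⁴ = 0.

[[0, 0, 0], [0, 0, 0], [0, 0, 0]]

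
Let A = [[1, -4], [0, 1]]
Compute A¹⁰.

[[1, -40], [0, 1]]

A = I + N where N = [[0, -4], [0, 0]] is strictly upper-triangular, so N² = 0.
(I + N)¹⁰ = I + 10·N = [[1, -40], [0, 1]].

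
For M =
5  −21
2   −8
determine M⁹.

[[3065, −10731], [1022, −3578]]

tr M = −3 and det M = 2, so the characteristic polynomial is λ² − (−3)λ + (2) with roots −1 and −2.
Eigenvectors give P = [[7, −3], [2, −1]] with P⁻¹ = [[1, −3], [2, −7]], and M = P·diag(−1, −2)·P⁻¹.
Then M⁹ = P·diag(−1, −512)·P⁻¹ = [[−7, 1536], [−2, 512]] · [[1, −3], [2, −7]] = [[3065, −10731], [1022, −3578]].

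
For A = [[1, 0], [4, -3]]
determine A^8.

tr A = -2 and det A = -3, so the characteristic polynomial is λ² − (-2)λ + (-3) with roots -3 and 1.
Eigenvectors give P = [[0, 1], [-1, 1]] with P⁻¹ = [[1, -1], [1, 0]], and A = P·diag(-3, 1)·P⁻¹.
Then A^8 = P·diag(6561, 1)·P⁻¹ = [[0, 1], [-6561, 1]] · [[1, -1], [1, 0]] = [[1, 0], [-6560, 6561]].

[[1, 0], [-6560, 6561]]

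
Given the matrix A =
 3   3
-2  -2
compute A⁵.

A² = A (a projection; rank 1, trace 1), so A⁵ = A.

[[3, 3], [-2, -2]]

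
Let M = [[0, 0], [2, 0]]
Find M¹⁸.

[[0, 0], [0, 0]]

M is strictly triangular, hence nilpotent: M² = 0, so M¹⁸ = 0.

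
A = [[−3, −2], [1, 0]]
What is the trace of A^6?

tr A = −3 and det A = 2, so the characteristic polynomial is λ² − (−3)λ + (2) with roots −1 and −2.
Eigenvectors give P = [[−1, 2], [1, −1]] with P⁻¹ = [[1, 2], [1, 1]], and A = P·diag(−1, −2)·P⁻¹.
Then A^6 = P·diag(1, 64)·P⁻¹ = [[−1, 128], [1, −64]] · [[1, 2], [1, 1]] = [[127, 126], [−63, −62]].

65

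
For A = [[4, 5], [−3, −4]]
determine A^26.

[[1, 0], [0, 1]]

A² = I (check: tr A = 0 and det A = −1), so A^26 = I since 26 is even.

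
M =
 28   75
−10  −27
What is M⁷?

tr M = 1 and det M = −6, so the characteristic polynomial is λ² − (1)λ + (−6) with roots −2 and 3.
Eigenvectors give P = [[−5, −3], [2, 1]] with P⁻¹ = [[1, 3], [−2, −5]], and M = P·diag(−2, 3)·P⁻¹.
Then M⁷ = P·diag(−128, 2187)·P⁻¹ = [[640, −6561], [−256, 2187]] · [[1, 3], [−2, −5]] = [[13762, 34725], [−4630, −11703]].

[[13762, 34725], [−4630, −11703]]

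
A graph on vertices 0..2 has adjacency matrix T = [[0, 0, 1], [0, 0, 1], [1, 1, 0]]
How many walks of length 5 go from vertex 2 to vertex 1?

4

The number of length-5 walks from vertex 2 to vertex 1 is entry (2,1) of T^5, where T is the adjacency matrix.
T^2 = [[1, 1, 0], [1, 1, 0], [0, 0, 2]]
T^3 = [[0, 0, 2], [0, 0, 2], [2, 2, 0]]
T^4 = [[2, 2, 0], [2, 2, 0], [0, 0, 4]]
T^5 = [[0, 0, 4], [0, 0, 4], [4, 4, 0]]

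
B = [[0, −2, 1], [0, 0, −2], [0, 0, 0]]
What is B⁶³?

[[0, 0, 0], [0, 0, 0], [0, 0, 0]]

B is strictly triangular, hence nilpotent: B³ = 0, so B⁶³ = 0.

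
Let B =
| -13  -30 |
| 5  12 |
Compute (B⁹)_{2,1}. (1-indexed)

20195

tr B = -1 and det B = -6, so the characteristic polynomial is λ² − (-1)λ + (-6) with roots 2 and -3.
Eigenvectors give P = [[-2, 3], [1, -1]] with P⁻¹ = [[1, 3], [1, 2]], and B = P·diag(2, -3)·P⁻¹.
Then B⁹ = P·diag(512, -19683)·P⁻¹ = [[-1024, -59049], [512, 19683]] · [[1, 3], [1, 2]] = [[-60073, -121170], [20195, 40902]].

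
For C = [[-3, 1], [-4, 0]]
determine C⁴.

C² = [[5, -3], [12, -4]]
C³ = [[-3, 5], [-20, 12]]
C⁴ = [[-11, -3], [12, -20]]

[[-11, -3], [12, -20]]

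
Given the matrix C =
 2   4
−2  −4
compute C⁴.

[[−16, −32], [16, 32]]

C² = [[−4, −8], [4, 8]]
C³ = [[8, 16], [−8, −16]]
C⁴ = [[−16, −32], [16, 32]]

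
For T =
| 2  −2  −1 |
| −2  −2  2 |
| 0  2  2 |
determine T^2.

[[8, −2, −8], [0, 12, 2], [−4, 0, 8]]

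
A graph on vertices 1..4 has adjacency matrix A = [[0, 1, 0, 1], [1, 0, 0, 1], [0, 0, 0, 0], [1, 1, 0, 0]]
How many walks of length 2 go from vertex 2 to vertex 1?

The number of length-2 walks from vertex 2 to vertex 1 is entry (2,1) of A², where A is the adjacency matrix.
A² = [[2, 1, 0, 1], [1, 2, 0, 1], [0, 0, 0, 0], [1, 1, 0, 2]]

1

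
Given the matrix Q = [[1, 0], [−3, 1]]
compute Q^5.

[[1, 0], [−15, 1]]

Q = I + N where N = [[0, 0], [−3, 0]] is strictly lower-triangular, so N^2 = 0.
(I + N)^5 = I + 5·N = [[1, 0], [−15, 1]].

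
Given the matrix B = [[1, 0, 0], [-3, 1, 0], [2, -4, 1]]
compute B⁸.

[[1, 0, 0], [-24, 1, 0], [352, -32, 1]]

B = I + N where N = [[0, 0, 0], [-3, 0, 0], [2, -4, 0]] is strictly lower-triangular, so N³ = 0.
(I + N)⁸ = I + 8·N + 28·N² = [[1, 0, 0], [-24, 1, 0], [352, -32, 1]].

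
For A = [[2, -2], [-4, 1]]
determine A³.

A² = [[12, -6], [-12, 9]]
A³ = [[48, -30], [-60, 33]]

[[48, -30], [-60, 33]]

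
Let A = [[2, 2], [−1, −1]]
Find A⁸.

[[2, 2], [−1, −1]]

A² = A (a projection; rank 1, trace 1), so A⁸ = A.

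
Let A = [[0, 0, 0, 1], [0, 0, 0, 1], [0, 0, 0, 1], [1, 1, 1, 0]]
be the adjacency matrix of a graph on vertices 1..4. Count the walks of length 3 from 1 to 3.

The number of length-3 walks from vertex 1 to vertex 3 is entry (1,3) of A³, where A is the adjacency matrix.
A² = [[1, 1, 1, 0], [1, 1, 1, 0], [1, 1, 1, 0], [0, 0, 0, 3]]
A³ = [[0, 0, 0, 3], [0, 0, 0, 3], [0, 0, 0, 3], [3, 3, 3, 0]]

0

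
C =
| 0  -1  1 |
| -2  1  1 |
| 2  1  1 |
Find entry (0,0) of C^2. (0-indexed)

4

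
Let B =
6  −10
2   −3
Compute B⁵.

tr B = 3 and det B = 2, so the characteristic polynomial is λ² − (3)λ + (2) with roots 1 and 2.
Eigenvectors give P = [[2, 5], [1, 2]] with P⁻¹ = [[−2, 5], [1, −2]], and B = P·diag(1, 2)·P⁻¹.
Then B⁵ = P·diag(1, 32)·P⁻¹ = [[2, 160], [1, 64]] · [[−2, 5], [1, −2]] = [[156, −310], [62, −123]].

[[156, −310], [62, −123]]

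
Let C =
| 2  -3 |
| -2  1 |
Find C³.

[[38, -39], [-26, 25]]

C² = [[10, -9], [-6, 7]]
C³ = [[38, -39], [-26, 25]]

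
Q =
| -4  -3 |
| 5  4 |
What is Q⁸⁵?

Q² = I (check: tr Q = 0 and det Q = -1), so Q⁸⁵ = Q since 85 is odd.

[[-4, -3], [5, 4]]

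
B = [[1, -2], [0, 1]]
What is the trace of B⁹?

2

B = I + N where N = [[0, -2], [0, 0]] is strictly upper-triangular, so N² = 0.
(I + N)⁹ = I + 9·N = [[1, -18], [0, 1]].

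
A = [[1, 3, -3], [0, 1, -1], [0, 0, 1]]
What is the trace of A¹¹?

3

A = I + N where N = [[0, 3, -3], [0, 0, -1], [0, 0, 0]] is strictly upper-triangular, so N³ = 0.
(I + N)¹¹ = I + 11·N + 55·N² = [[1, 33, -198], [0, 1, -11], [0, 0, 1]].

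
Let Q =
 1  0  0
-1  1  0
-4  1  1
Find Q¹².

Q = I + N where N = [[0, 0, 0], [-1, 0, 0], [-4, 1, 0]] is strictly lower-triangular, so N³ = 0.
(I + N)¹² = I + 12·N + 66·N² = [[1, 0, 0], [-12, 1, 0], [-114, 12, 1]].

[[1, 0, 0], [-12, 1, 0], [-114, 12, 1]]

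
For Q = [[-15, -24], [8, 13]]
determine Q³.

[[-111, -168], [56, 85]]

tr Q = -2 and det Q = -3, so the characteristic polynomial is λ² − (-2)λ + (-3) with roots 1 and -3.
Eigenvectors give P = [[3, -2], [-2, 1]] with P⁻¹ = [[-1, -2], [-2, -3]], and Q = P·diag(1, -3)·P⁻¹.
Then Q³ = P·diag(1, -27)·P⁻¹ = [[3, 54], [-2, -27]] · [[-1, -2], [-2, -3]] = [[-111, -168], [56, 85]].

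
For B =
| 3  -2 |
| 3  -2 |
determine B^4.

B² = B (a projection; rank 1, trace 1), so B^4 = B.

[[3, -2], [3, -2]]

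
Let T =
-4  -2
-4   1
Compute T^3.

[[-120, -42], [-84, -15]]

T^2 = [[24, 6], [12, 9]]
T^3 = [[-120, -42], [-84, -15]]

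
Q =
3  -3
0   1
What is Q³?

Q² = [[9, -12], [0, 1]]
Q³ = [[27, -39], [0, 1]]

[[27, -39], [0, 1]]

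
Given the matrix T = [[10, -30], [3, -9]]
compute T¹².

T² = T (a projection; rank 1, trace 1), so T¹² = T.

[[10, -30], [3, -9]]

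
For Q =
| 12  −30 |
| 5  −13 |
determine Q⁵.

tr Q = −1 and det Q = −6, so the characteristic polynomial is λ² − (−1)λ + (−6) with roots −3 and 2.
Eigenvectors give P = [[−2, 3], [−1, 1]] with P⁻¹ = [[1, −3], [1, −2]], and Q = P·diag(−3, 2)·P⁻¹.
Then Q⁵ = P·diag(−243, 32)·P⁻¹ = [[486, 96], [243, 32]] · [[1, −3], [1, −2]] = [[582, −1650], [275, −793]].

[[582, −1650], [275, −793]]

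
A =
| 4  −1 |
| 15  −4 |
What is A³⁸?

A² = I (check: tr A = 0 and det A = −1), so A³⁸ = I since 38 is even.

[[1, 0], [0, 1]]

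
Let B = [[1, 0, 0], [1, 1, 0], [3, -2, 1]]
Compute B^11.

[[1, 0, 0], [11, 1, 0], [-77, -22, 1]]

B = I + N where N = [[0, 0, 0], [1, 0, 0], [3, -2, 0]] is strictly lower-triangular, so N^3 = 0.
(I + N)^11 = I + 11·N + 55·N^2 = [[1, 0, 0], [11, 1, 0], [-77, -22, 1]].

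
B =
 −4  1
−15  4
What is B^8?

B² = I (check: tr B = 0 and det B = −1), so B^8 = I since 8 is even.

[[1, 0], [0, 1]]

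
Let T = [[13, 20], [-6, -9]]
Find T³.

tr T = 4 and det T = 3, so the characteristic polynomial is λ² − (4)λ + (3) with roots 1 and 3.
Eigenvectors give P = [[5, 2], [-3, -1]] with P⁻¹ = [[-1, -2], [3, 5]], and T = P·diag(1, 3)·P⁻¹.
Then T³ = P·diag(1, 27)·P⁻¹ = [[5, 54], [-3, -27]] · [[-1, -2], [3, 5]] = [[157, 260], [-78, -129]].

[[157, 260], [-78, -129]]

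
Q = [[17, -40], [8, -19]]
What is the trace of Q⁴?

82

tr Q = -2 and det Q = -3, so the characteristic polynomial is λ² − (-2)λ + (-3) with roots -3 and 1.
Eigenvectors give P = [[-2, -5], [-1, -2]] with P⁻¹ = [[2, -5], [-1, 2]], and Q = P·diag(-3, 1)·P⁻¹.
Then Q⁴ = P·diag(81, 1)·P⁻¹ = [[-162, -5], [-81, -2]] · [[2, -5], [-1, 2]] = [[-319, 800], [-160, 401]].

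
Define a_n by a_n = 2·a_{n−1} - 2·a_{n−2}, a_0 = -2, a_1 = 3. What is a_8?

With companion matrix Q = [[2, -2], [1, 0]], [a_n, a_{n−1}]ᵀ = Q·[a_{n−1}, a_{n−2}]ᵀ, so [a_8, a_7]ᵀ = Q⁷·[a_1, a_0]ᵀ.
Q⁷ = [[0, 16], [-8, 16]], giving [a_8, a_7]ᵀ = [[-32], [-56]].

-32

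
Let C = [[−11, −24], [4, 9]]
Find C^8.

tr C = −2 and det C = −3, so the characteristic polynomial is λ² − (−2)λ + (−3) with roots 1 and −3.
Eigenvectors give P = [[−2, 3], [1, −1]] with P⁻¹ = [[1, 3], [1, 2]], and C = P·diag(1, −3)·P⁻¹.
Then C^8 = P·diag(1, 6561)·P⁻¹ = [[−2, 19683], [1, −6561]] · [[1, 3], [1, 2]] = [[19681, 39360], [−6560, −13119]].

[[19681, 39360], [−6560, −13119]]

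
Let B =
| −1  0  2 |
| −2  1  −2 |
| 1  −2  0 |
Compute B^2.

[[3, −4, −2], [−2, 5, −6], [3, −2, 6]]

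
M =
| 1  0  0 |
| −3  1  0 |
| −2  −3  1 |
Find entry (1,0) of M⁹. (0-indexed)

−27

M = I + N where N = [[0, 0, 0], [−3, 0, 0], [−2, −3, 0]] is strictly lower-triangular, so N³ = 0.
(I + N)⁹ = I + 9·N + 36·N² = [[1, 0, 0], [−27, 1, 0], [306, −27, 1]].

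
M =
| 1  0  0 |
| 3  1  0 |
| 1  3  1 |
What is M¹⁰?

[[1, 0, 0], [30, 1, 0], [415, 30, 1]]

M = I + N where N = [[0, 0, 0], [3, 0, 0], [1, 3, 0]] is strictly lower-triangular, so N³ = 0.
(I + N)¹⁰ = I + 10·N + 45·N² = [[1, 0, 0], [30, 1, 0], [415, 30, 1]].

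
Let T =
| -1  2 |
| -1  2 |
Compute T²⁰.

T² = T (a projection; rank 1, trace 1), so T²⁰ = T.

[[-1, 2], [-1, 2]]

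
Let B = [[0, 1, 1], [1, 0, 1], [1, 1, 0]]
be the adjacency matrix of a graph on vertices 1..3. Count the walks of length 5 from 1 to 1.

The number of length-5 walks from vertex 1 to vertex 1 is entry (1,1) of B⁵, where B is the adjacency matrix.
B² = [[2, 1, 1], [1, 2, 1], [1, 1, 2]]
B³ = [[2, 3, 3], [3, 2, 3], [3, 3, 2]]
B⁴ = [[6, 5, 5], [5, 6, 5], [5, 5, 6]]
B⁵ = [[10, 11, 11], [11, 10, 11], [11, 11, 10]]

10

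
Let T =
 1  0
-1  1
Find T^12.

T = I + N where N = [[0, 0], [-1, 0]] is strictly lower-triangular, so N^2 = 0.
(I + N)^12 = I + 12·N = [[1, 0], [-12, 1]].

[[1, 0], [-12, 1]]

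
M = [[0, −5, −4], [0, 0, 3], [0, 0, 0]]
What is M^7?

[[0, 0, 0], [0, 0, 0], [0, 0, 0]]

M is strictly triangular, hence nilpotent: M^3 = 0, so M^7 = 0.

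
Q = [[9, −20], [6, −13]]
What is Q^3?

tr Q = −4 and det Q = 3, so the characteristic polynomial is λ² − (−4)λ + (3) with roots −3 and −1.
Eigenvectors give P = [[5, 2], [3, 1]] with P⁻¹ = [[−1, 2], [3, −5]], and Q = P·diag(−3, −1)·P⁻¹.
Then Q^3 = P·diag(−27, −1)·P⁻¹ = [[−135, −2], [−81, −1]] · [[−1, 2], [3, −5]] = [[129, −260], [78, −157]].

[[129, −260], [78, −157]]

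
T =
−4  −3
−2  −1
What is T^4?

[[634, 435], [290, 199]]

T^2 = [[22, 15], [10, 7]]
T^3 = [[−118, −81], [−54, −37]]
T^4 = [[634, 435], [290, 199]]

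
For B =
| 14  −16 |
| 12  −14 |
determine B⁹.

tr B = 0 and det B = −4, so the characteristic polynomial is λ² − (0)λ + (−4) with roots −2 and 2.
Eigenvectors give P = [[1, 4], [1, 3]] with P⁻¹ = [[−3, 4], [1, −1]], and B = P·diag(−2, 2)·P⁻¹.
Then B⁹ = P·diag(−512, 512)·P⁻¹ = [[−512, 2048], [−512, 1536]] · [[−3, 4], [1, −1]] = [[3584, −4096], [3072, −3584]].

[[3584, −4096], [3072, −3584]]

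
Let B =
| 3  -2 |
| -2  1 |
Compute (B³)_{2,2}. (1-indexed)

B² = [[13, -8], [-8, 5]]
B³ = [[55, -34], [-34, 21]]

21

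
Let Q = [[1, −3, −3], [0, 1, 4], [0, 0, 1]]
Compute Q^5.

[[1, −15, −135], [0, 1, 20], [0, 0, 1]]

Q = I + N where N = [[0, −3, −3], [0, 0, 4], [0, 0, 0]] is strictly upper-triangular, so N^3 = 0.
(I + N)^5 = I + 5·N + 10·N^2 = [[1, −15, −135], [0, 1, 20], [0, 0, 1]].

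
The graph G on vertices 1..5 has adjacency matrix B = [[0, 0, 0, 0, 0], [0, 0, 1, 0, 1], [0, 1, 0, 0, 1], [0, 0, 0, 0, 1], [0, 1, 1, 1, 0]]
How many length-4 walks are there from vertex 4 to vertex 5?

2

The number of length-4 walks from vertex 4 to vertex 5 is entry (4,5) of B^4, where B is the adjacency matrix.
B^2 = [[0, 0, 0, 0, 0], [0, 2, 1, 1, 1], [0, 1, 2, 1, 1], [0, 1, 1, 1, 0], [0, 1, 1, 0, 3]]
B^3 = [[0, 0, 0, 0, 0], [0, 2, 3, 1, 4], [0, 3, 2, 1, 4], [0, 1, 1, 0, 3], [0, 4, 4, 3, 2]]
B^4 = [[0, 0, 0, 0, 0], [0, 7, 6, 4, 6], [0, 6, 7, 4, 6], [0, 4, 4, 3, 2], [0, 6, 6, 2, 11]]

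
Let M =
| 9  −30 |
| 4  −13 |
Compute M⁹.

tr M = −4 and det M = 3, so the characteristic polynomial is λ² − (−4)λ + (3) with roots −1 and −3.
Eigenvectors give P = [[3, −5], [1, −2]] with P⁻¹ = [[2, −5], [1, −3]], and M = P·diag(−1, −3)·P⁻¹.
Then M⁹ = P·diag(−1, −19683)·P⁻¹ = [[−3, 98415], [−1, 39366]] · [[2, −5], [1, −3]] = [[98409, −295230], [39364, −118093]].

[[98409, −295230], [39364, −118093]]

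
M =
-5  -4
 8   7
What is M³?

tr M = 2 and det M = -3, so the characteristic polynomial is λ² − (2)λ + (-3) with roots 3 and -1.
Eigenvectors give P = [[-1, -1], [2, 1]] with P⁻¹ = [[1, 1], [-2, -1]], and M = P·diag(3, -1)·P⁻¹.
Then M³ = P·diag(27, -1)·P⁻¹ = [[-27, 1], [54, -1]] · [[1, 1], [-2, -1]] = [[-29, -28], [56, 55]].

[[-29, -28], [56, 55]]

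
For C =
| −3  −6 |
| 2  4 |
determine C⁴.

C² = C (a projection; rank 1, trace 1), so C⁴ = C.

[[−3, −6], [2, 4]]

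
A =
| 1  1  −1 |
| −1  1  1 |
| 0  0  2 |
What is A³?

[[−2, 2, −2], [−2, −2, 10], [0, 0, 8]]

A² = [[0, 2, −2], [−2, 0, 4], [0, 0, 4]]
A³ = [[−2, 2, −2], [−2, −2, 10], [0, 0, 8]]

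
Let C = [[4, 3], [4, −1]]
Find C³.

[[148, 75], [100, 23]]

C² = [[28, 9], [12, 13]]
C³ = [[148, 75], [100, 23]]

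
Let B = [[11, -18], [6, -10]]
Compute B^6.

tr B = 1 and det B = -2, so the characteristic polynomial is λ² − (1)λ + (-2) with roots 2 and -1.
Eigenvectors give P = [[2, 3], [1, 2]] with P⁻¹ = [[2, -3], [-1, 2]], and B = P·diag(2, -1)·P⁻¹.
Then B^6 = P·diag(64, 1)·P⁻¹ = [[128, 3], [64, 2]] · [[2, -3], [-1, 2]] = [[253, -378], [126, -188]].

[[253, -378], [126, -188]]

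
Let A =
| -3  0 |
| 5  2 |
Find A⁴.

[[81, 0], [-65, 16]]

tr A = -1 and det A = -6, so the characteristic polynomial is λ² − (-1)λ + (-6) with roots -3 and 2.
Eigenvectors give P = [[-1, 0], [1, 1]] with P⁻¹ = [[-1, 0], [1, 1]], and A = P·diag(-3, 2)·P⁻¹.
Then A⁴ = P·diag(81, 16)·P⁻¹ = [[-81, 0], [81, 16]] · [[-1, 0], [1, 1]] = [[81, 0], [-65, 16]].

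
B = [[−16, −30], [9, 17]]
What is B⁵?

tr B = 1 and det B = −2, so the characteristic polynomial is λ² − (1)λ + (−2) with roots 2 and −1.
Eigenvectors give P = [[5, 2], [−3, −1]] with P⁻¹ = [[−1, −2], [3, 5]], and B = P·diag(2, −1)·P⁻¹.
Then B⁵ = P·diag(32, −1)·P⁻¹ = [[160, −2], [−96, 1]] · [[−1, −2], [3, 5]] = [[−166, −330], [99, 197]].

[[−166, −330], [99, 197]]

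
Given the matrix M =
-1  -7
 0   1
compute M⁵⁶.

M² = I (check: tr M = 0 and det M = -1), so M⁵⁶ = I since 56 is even.

[[1, 0], [0, 1]]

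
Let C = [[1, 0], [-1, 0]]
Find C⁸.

[[1, 0], [-1, 0]]

C² = C (a projection; rank 1, trace 1), so C⁸ = C.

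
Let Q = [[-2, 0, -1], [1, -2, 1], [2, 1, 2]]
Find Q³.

[[-5, 2, -3], [7, -11, 5], [4, 3, 5]]

Q² = [[2, -1, 0], [-2, 5, -1], [1, 0, 3]]
Q³ = [[-5, 2, -3], [7, -11, 5], [4, 3, 5]]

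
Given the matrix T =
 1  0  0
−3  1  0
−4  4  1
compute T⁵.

T = I + N where N = [[0, 0, 0], [−3, 0, 0], [−4, 4, 0]] is strictly lower-triangular, so N³ = 0.
(I + N)⁵ = I + 5·N + 10·N² = [[1, 0, 0], [−15, 1, 0], [−140, 20, 1]].

[[1, 0, 0], [−15, 1, 0], [−140, 20, 1]]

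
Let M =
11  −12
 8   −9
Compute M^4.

tr M = 2 and det M = −3, so the characteristic polynomial is λ² − (2)λ + (−3) with roots −1 and 3.
Eigenvectors give P = [[1, −3], [1, −2]] with P⁻¹ = [[−2, 3], [−1, 1]], and M = P·diag(−1, 3)·P⁻¹.
Then M^4 = P·diag(1, 81)·P⁻¹ = [[1, −243], [1, −162]] · [[−2, 3], [−1, 1]] = [[241, −240], [160, −159]].

[[241, −240], [160, −159]]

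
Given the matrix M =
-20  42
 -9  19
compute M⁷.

tr M = -1 and det M = -2, so the characteristic polynomial is λ² − (-1)λ + (-2) with roots 1 and -2.
Eigenvectors give P = [[2, 7], [1, 3]] with P⁻¹ = [[-3, 7], [1, -2]], and M = P·diag(1, -2)·P⁻¹.
Then M⁷ = P·diag(1, -128)·P⁻¹ = [[2, -896], [1, -384]] · [[-3, 7], [1, -2]] = [[-902, 1806], [-387, 775]].

[[-902, 1806], [-387, 775]]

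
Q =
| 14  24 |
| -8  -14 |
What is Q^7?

[[896, 1536], [-512, -896]]

tr Q = 0 and det Q = -4, so the characteristic polynomial is λ² − (0)λ + (-4) with roots 2 and -2.
Eigenvectors give P = [[-2, -3], [1, 2]] with P⁻¹ = [[-2, -3], [1, 2]], and Q = P·diag(2, -2)·P⁻¹.
Then Q^7 = P·diag(128, -128)·P⁻¹ = [[-256, 384], [128, -256]] · [[-2, -3], [1, 2]] = [[896, 1536], [-512, -896]].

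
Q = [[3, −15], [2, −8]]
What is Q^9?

[[95343, −287565], [38342, −115538]]

tr Q = −5 and det Q = 6, so the characteristic polynomial is λ² − (−5)λ + (6) with roots −3 and −2.
Eigenvectors give P = [[−5, 3], [−2, 1]] with P⁻¹ = [[1, −3], [2, −5]], and Q = P·diag(−3, −2)·P⁻¹.
Then Q^9 = P·diag(−19683, −512)·P⁻¹ = [[98415, −1536], [39366, −512]] · [[1, −3], [2, −5]] = [[95343, −287565], [38342, −115538]].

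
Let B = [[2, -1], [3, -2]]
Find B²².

[[1, 0], [0, 1]]

B² = I (check: tr B = 0 and det B = -1), so B²² = I since 22 is even.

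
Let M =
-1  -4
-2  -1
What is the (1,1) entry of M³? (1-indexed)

-25

M² = [[9, 8], [4, 9]]
M³ = [[-25, -44], [-22, -25]]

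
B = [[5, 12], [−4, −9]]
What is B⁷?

[[6557, 13116], [−4372, −8745]]

tr B = −4 and det B = 3, so the characteristic polynomial is λ² − (−4)λ + (3) with roots −1 and −3.
Eigenvectors give P = [[−2, −3], [1, 2]] with P⁻¹ = [[−2, −3], [1, 2]], and B = P·diag(−1, −3)·P⁻¹.
Then B⁷ = P·diag(−1, −2187)·P⁻¹ = [[2, 6561], [−1, −4374]] · [[−2, −3], [1, 2]] = [[6557, 13116], [−4372, −8745]].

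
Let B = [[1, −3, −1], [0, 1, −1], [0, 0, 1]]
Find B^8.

B = I + N where N = [[0, −3, −1], [0, 0, −1], [0, 0, 0]] is strictly upper-triangular, so N^3 = 0.
(I + N)^8 = I + 8·N + 28·N^2 = [[1, −24, 76], [0, 1, −8], [0, 0, 1]].

[[1, −24, 76], [0, 1, −8], [0, 0, 1]]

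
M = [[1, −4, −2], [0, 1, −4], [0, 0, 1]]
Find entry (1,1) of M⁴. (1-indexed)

1

M = I + N where N = [[0, −4, −2], [0, 0, −4], [0, 0, 0]] is strictly upper-triangular, so N³ = 0.
(I + N)⁴ = I + 4·N + 6·N² = [[1, −16, 88], [0, 1, −16], [0, 0, 1]].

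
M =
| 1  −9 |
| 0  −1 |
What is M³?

M² = I (check: tr M = 0 and det M = −1), so M³ = M since 3 is odd.

[[1, −9], [0, −1]]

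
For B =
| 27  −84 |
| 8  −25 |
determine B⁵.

[[1707, −5124], [488, −1465]]

tr B = 2 and det B = −3, so the characteristic polynomial is λ² − (2)λ + (−3) with roots 3 and −1.
Eigenvectors give P = [[7, −3], [2, −1]] with P⁻¹ = [[1, −3], [2, −7]], and B = P·diag(3, −1)·P⁻¹.
Then B⁵ = P·diag(243, −1)·P⁻¹ = [[1701, 3], [486, 1]] · [[1, −3], [2, −7]] = [[1707, −5124], [488, −1465]].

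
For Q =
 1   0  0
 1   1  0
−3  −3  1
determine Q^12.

Q = I + N where N = [[0, 0, 0], [1, 0, 0], [−3, −3, 0]] is strictly lower-triangular, so N^3 = 0.
(I + N)^12 = I + 12·N + 66·N^2 = [[1, 0, 0], [12, 1, 0], [−234, −36, 1]].

[[1, 0, 0], [12, 1, 0], [−234, −36, 1]]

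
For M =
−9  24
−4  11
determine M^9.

[[−39369, 118104], [−19684, 59051]]

tr M = 2 and det M = −3, so the characteristic polynomial is λ² − (2)λ + (−3) with roots −1 and 3.
Eigenvectors give P = [[3, 2], [1, 1]] with P⁻¹ = [[1, −2], [−1, 3]], and M = P·diag(−1, 3)·P⁻¹.
Then M^9 = P·diag(−1, 19683)·P⁻¹ = [[−3, 39366], [−1, 19683]] · [[1, −2], [−1, 3]] = [[−39369, 118104], [−19684, 59051]].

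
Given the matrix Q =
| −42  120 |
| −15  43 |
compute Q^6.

[[−5256, 15960], [−1995, 6049]]

tr Q = 1 and det Q = −6, so the characteristic polynomial is λ² − (1)λ + (−6) with roots −2 and 3.
Eigenvectors give P = [[3, −8], [1, −3]] with P⁻¹ = [[3, −8], [1, −3]], and Q = P·diag(−2, 3)·P⁻¹.
Then Q^6 = P·diag(64, 729)·P⁻¹ = [[192, −5832], [64, −2187]] · [[3, −8], [1, −3]] = [[−5256, 15960], [−1995, 6049]].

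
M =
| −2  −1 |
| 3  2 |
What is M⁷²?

[[1, 0], [0, 1]]

M² = I (check: tr M = 0 and det M = −1), so M⁷² = I since 72 is even.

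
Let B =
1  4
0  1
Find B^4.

[[1, 16], [0, 1]]

B = I + N where N = [[0, 4], [0, 0]] is strictly upper-triangular, so N^2 = 0.
(I + N)^4 = I + 4·N = [[1, 16], [0, 1]].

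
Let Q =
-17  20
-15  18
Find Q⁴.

tr Q = 1 and det Q = -6, so the characteristic polynomial is λ² − (1)λ + (-6) with roots 3 and -2.
Eigenvectors give P = [[1, 4], [1, 3]] with P⁻¹ = [[-3, 4], [1, -1]], and Q = P·diag(3, -2)·P⁻¹.
Then Q⁴ = P·diag(81, 16)·P⁻¹ = [[81, 64], [81, 48]] · [[-3, 4], [1, -1]] = [[-179, 260], [-195, 276]].

[[-179, 260], [-195, 276]]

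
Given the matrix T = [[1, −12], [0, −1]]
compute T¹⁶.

T² = I (check: tr T = 0 and det T = −1), so T¹⁶ = I since 16 is even.

[[1, 0], [0, 1]]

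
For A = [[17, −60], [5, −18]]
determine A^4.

tr A = −1 and det A = −6, so the characteristic polynomial is λ² − (−1)λ + (−6) with roots −3 and 2.
Eigenvectors give P = [[3, 4], [1, 1]] with P⁻¹ = [[−1, 4], [1, −3]], and A = P·diag(−3, 2)·P⁻¹.
Then A^4 = P·diag(81, 16)·P⁻¹ = [[243, 64], [81, 16]] · [[−1, 4], [1, −3]] = [[−179, 780], [−65, 276]].

[[−179, 780], [−65, 276]]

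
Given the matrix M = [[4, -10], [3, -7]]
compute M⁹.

[[2554, -5110], [1533, -3067]]

tr M = -3 and det M = 2, so the characteristic polynomial is λ² − (-3)λ + (2) with roots -1 and -2.
Eigenvectors give P = [[2, 5], [1, 3]] with P⁻¹ = [[3, -5], [-1, 2]], and M = P·diag(-1, -2)·P⁻¹.
Then M⁹ = P·diag(-1, -512)·P⁻¹ = [[-2, -2560], [-1, -1536]] · [[3, -5], [-1, 2]] = [[2554, -5110], [1533, -3067]].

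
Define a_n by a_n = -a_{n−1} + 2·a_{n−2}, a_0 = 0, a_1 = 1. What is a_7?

With companion matrix Q = [[-1, 2], [1, 0]], [a_n, a_{n−1}]ᵀ = Q·[a_{n−1}, a_{n−2}]ᵀ, so [a_7, a_6]ᵀ = Q^6·[a_1, a_0]ᵀ.
Q^6 = [[43, -42], [-21, 22]], giving [a_7, a_6]ᵀ = [[43], [-21]].

43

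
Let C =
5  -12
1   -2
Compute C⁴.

[[61, -180], [15, -44]]

tr C = 3 and det C = 2, so the characteristic polynomial is λ² − (3)λ + (2) with roots 2 and 1.
Eigenvectors give P = [[-4, -3], [-1, -1]] with P⁻¹ = [[-1, 3], [1, -4]], and C = P·diag(2, 1)·P⁻¹.
Then C⁴ = P·diag(16, 1)·P⁻¹ = [[-64, -3], [-16, -1]] · [[-1, 3], [1, -4]] = [[61, -180], [15, -44]].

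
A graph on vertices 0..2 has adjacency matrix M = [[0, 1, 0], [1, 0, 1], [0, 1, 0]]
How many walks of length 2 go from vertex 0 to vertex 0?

The number of length-2 walks from vertex 0 to vertex 0 is entry (0,0) of M^2, where M is the adjacency matrix.
M^2 = [[1, 0, 1], [0, 2, 0], [1, 0, 1]]

1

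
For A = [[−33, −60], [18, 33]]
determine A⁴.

tr A = 0 and det A = −9, so the characteristic polynomial is λ² − (0)λ + (−9) with roots −3 and 3.
Eigenvectors give P = [[−2, 5], [1, −3]] with P⁻¹ = [[−3, −5], [−1, −2]], and A = P·diag(−3, 3)·P⁻¹.
Then A⁴ = P·diag(81, 81)·P⁻¹ = [[−162, 405], [81, −243]] · [[−3, −5], [−1, −2]] = [[81, 0], [0, 81]].

[[81, 0], [0, 81]]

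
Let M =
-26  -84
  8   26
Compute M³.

[[-104, -336], [32, 104]]

tr M = 0 and det M = -4, so the characteristic polynomial is λ² − (0)λ + (-4) with roots -2 and 2.
Eigenvectors give P = [[7, -3], [-2, 1]] with P⁻¹ = [[1, 3], [2, 7]], and M = P·diag(-2, 2)·P⁻¹.
Then M³ = P·diag(-8, 8)·P⁻¹ = [[-56, -24], [16, 8]] · [[1, 3], [2, 7]] = [[-104, -336], [32, 104]].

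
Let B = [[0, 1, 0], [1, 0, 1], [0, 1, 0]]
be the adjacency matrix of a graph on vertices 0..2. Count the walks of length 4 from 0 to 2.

The number of length-4 walks from vertex 0 to vertex 2 is entry (0,2) of B^4, where B is the adjacency matrix.
B^2 = [[1, 0, 1], [0, 2, 0], [1, 0, 1]]
B^3 = [[0, 2, 0], [2, 0, 2], [0, 2, 0]]
B^4 = [[2, 0, 2], [0, 4, 0], [2, 0, 2]]

2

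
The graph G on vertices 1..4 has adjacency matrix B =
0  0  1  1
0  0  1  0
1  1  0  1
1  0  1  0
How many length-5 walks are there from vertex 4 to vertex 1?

13

The number of length-5 walks from vertex 4 to vertex 1 is entry (4,1) of B^5, where B is the adjacency matrix.
B^2 = [[2, 1, 1, 1], [1, 1, 0, 1], [1, 0, 3, 1], [1, 1, 1, 2]]
B^3 = [[2, 1, 4, 3], [1, 0, 3, 1], [4, 3, 2, 4], [3, 1, 4, 2]]
B^4 = [[7, 4, 6, 6], [4, 3, 2, 4], [6, 2, 11, 6], [6, 4, 6, 7]]
B^5 = [[12, 6, 17, 13], [6, 2, 11, 6], [17, 11, 14, 17], [13, 6, 17, 12]]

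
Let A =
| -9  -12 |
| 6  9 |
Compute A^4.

[[81, 0], [0, 81]]

tr A = 0 and det A = -9, so the characteristic polynomial is λ² − (0)λ + (-9) with roots -3 and 3.
Eigenvectors give P = [[2, 1], [-1, -1]] with P⁻¹ = [[1, 1], [-1, -2]], and A = P·diag(-3, 3)·P⁻¹.
Then A^4 = P·diag(81, 81)·P⁻¹ = [[162, 81], [-81, -81]] · [[1, 1], [-1, -2]] = [[81, 0], [0, 81]].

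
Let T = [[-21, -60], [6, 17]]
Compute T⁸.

tr T = -4 and det T = 3, so the characteristic polynomial is λ² − (-4)λ + (3) with roots -1 and -3.
Eigenvectors give P = [[-3, 10], [1, -3]] with P⁻¹ = [[3, 10], [1, 3]], and T = P·diag(-1, -3)·P⁻¹.
Then T⁸ = P·diag(1, 6561)·P⁻¹ = [[-3, 65610], [1, -19683]] · [[3, 10], [1, 3]] = [[65601, 196800], [-19680, -59039]].

[[65601, 196800], [-19680, -59039]]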